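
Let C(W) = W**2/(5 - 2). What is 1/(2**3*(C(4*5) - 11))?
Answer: 3/2936 ≈ 0.0010218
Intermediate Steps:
C(W) = W**2/3
1/(2**3*(C(4*5) - 11)) = 1/(2**3*((4*5)**2/3 - 11)) = 1/(8*((1/3)*20**2 - 11)) = 1/(8*((1/3)*400 - 11)) = 1/(8*(400/3 - 11)) = 1/(8*(367/3)) = 1/(2936/3) = 3/2936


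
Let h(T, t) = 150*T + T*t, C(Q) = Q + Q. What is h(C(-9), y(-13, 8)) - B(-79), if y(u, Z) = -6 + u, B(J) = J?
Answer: -2279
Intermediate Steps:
C(Q) = 2*Q
h(C(-9), y(-13, 8)) - B(-79) = (2*(-9))*(150 + (-6 - 13)) - 1*(-79) = -18*(150 - 19) + 79 = -18*131 + 79 = -2358 + 79 = -2279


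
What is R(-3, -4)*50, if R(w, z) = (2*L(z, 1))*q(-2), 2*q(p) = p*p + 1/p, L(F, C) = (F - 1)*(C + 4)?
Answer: -4375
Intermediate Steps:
L(F, C) = (-1 + F)*(4 + C)
q(p) = 1/(2*p) + p²/2 (q(p) = (p*p + 1/p)/2 = (p² + 1/p)/2 = (1/p + p²)/2 = 1/(2*p) + p²/2)
R(w, z) = -35/2 + 35*z/2 (R(w, z) = (2*(-4 - 1*1 + 4*z + 1*z))*((½)*(1 + (-2)³)/(-2)) = (2*(-4 - 1 + 4*z + z))*((½)*(-½)*(1 - 8)) = (2*(-5 + 5*z))*((½)*(-½)*(-7)) = (-10 + 10*z)*(7/4) = -35/2 + 35*z/2)
R(-3, -4)*50 = (-35/2 + (35/2)*(-4))*50 = (-35/2 - 70)*50 = -175/2*50 = -4375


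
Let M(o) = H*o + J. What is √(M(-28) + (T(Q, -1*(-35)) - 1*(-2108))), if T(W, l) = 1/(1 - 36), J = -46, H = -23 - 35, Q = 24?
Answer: √4515315/35 ≈ 60.712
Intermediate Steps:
H = -58
T(W, l) = -1/35 (T(W, l) = 1/(-35) = -1/35)
M(o) = -46 - 58*o (M(o) = -58*o - 46 = -46 - 58*o)
√(M(-28) + (T(Q, -1*(-35)) - 1*(-2108))) = √((-46 - 58*(-28)) + (-1/35 - 1*(-2108))) = √((-46 + 1624) + (-1/35 + 2108)) = √(1578 + 73779/35) = √(129009/35) = √4515315/35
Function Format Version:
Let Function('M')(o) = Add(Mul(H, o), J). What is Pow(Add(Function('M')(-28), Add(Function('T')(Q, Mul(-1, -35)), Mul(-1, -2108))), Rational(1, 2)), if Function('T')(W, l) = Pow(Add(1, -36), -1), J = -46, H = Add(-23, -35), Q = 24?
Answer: Mul(Rational(1, 35), Pow(4515315, Rational(1, 2))) ≈ 60.712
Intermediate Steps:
H = -58
Function('T')(W, l) = Rational(-1, 35) (Function('T')(W, l) = Pow(-35, -1) = Rational(-1, 35))
Function('M')(o) = Add(-46, Mul(-58, o)) (Function('M')(o) = Add(Mul(-58, o), -46) = Add(-46, Mul(-58, o)))
Pow(Add(Function('M')(-28), Add(Function('T')(Q, Mul(-1, -35)), Mul(-1, -2108))), Rational(1, 2)) = Pow(Add(Add(-46, Mul(-58, -28)), Add(Rational(-1, 35), Mul(-1, -2108))), Rational(1, 2)) = Pow(Add(Add(-46, 1624), Add(Rational(-1, 35), 2108)), Rational(1, 2)) = Pow(Add(1578, Rational(73779, 35)), Rational(1, 2)) = Pow(Rational(129009, 35), Rational(1, 2)) = Mul(Rational(1, 35), Pow(4515315, Rational(1, 2)))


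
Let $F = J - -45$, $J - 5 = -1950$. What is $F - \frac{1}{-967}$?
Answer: $- \frac{1837299}{967} \approx -1900.0$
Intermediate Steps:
$J = -1945$ ($J = 5 - 1950 = -1945$)
$F = -1900$ ($F = -1945 - -45 = -1945 + 45 = -1900$)
$F - \frac{1}{-967} = -1900 - \frac{1}{-967} = -1900 - - \frac{1}{967} = -1900 + \frac{1}{967} = - \frac{1837299}{967}$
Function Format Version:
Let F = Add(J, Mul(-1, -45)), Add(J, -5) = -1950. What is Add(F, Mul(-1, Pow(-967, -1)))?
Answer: Rational(-1837299, 967) ≈ -1900.0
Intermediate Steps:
J = -1945 (J = Add(5, -1950) = -1945)
F = -1900 (F = Add(-1945, Mul(-1, -45)) = Add(-1945, 45) = -1900)
Add(F, Mul(-1, Pow(-967, -1))) = Add(-1900, Mul(-1, Pow(-967, -1))) = Add(-1900, Mul(-1, Rational(-1, 967))) = Add(-1900, Rational(1, 967)) = Rational(-1837299, 967)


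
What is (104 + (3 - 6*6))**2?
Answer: 5041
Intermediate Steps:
(104 + (3 - 6*6))**2 = (104 + (3 - 36))**2 = (104 - 33)**2 = 71**2 = 5041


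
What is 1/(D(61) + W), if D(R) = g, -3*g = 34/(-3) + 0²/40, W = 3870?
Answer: 9/34864 ≈ 0.00025815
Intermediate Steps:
g = 34/9 (g = -(34/(-3) + 0²/40)/3 = -(34*(-⅓) + 0*(1/40))/3 = -(-34/3 + 0)/3 = -⅓*(-34/3) = 34/9 ≈ 3.7778)
D(R) = 34/9
1/(D(61) + W) = 1/(34/9 + 3870) = 1/(34864/9) = 9/34864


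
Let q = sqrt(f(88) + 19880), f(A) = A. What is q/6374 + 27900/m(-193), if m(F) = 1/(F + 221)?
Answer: 781200 + 8*sqrt(78)/3187 ≈ 7.8120e+5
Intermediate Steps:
m(F) = 1/(221 + F)
q = 16*sqrt(78) (q = sqrt(88 + 19880) = sqrt(19968) = 16*sqrt(78) ≈ 141.31)
q/6374 + 27900/m(-193) = (16*sqrt(78))/6374 + 27900/(1/(221 - 193)) = (16*sqrt(78))*(1/6374) + 27900/(1/28) = 8*sqrt(78)/3187 + 27900/(1/28) = 8*sqrt(78)/3187 + 27900*28 = 8*sqrt(78)/3187 + 781200 = 781200 + 8*sqrt(78)/3187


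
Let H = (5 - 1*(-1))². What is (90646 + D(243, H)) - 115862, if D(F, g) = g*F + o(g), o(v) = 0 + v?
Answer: -16432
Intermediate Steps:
o(v) = v
H = 36 (H = (5 + 1)² = 6² = 36)
D(F, g) = g + F*g (D(F, g) = g*F + g = F*g + g = g + F*g)
(90646 + D(243, H)) - 115862 = (90646 + 36*(1 + 243)) - 115862 = (90646 + 36*244) - 115862 = (90646 + 8784) - 115862 = 99430 - 115862 = -16432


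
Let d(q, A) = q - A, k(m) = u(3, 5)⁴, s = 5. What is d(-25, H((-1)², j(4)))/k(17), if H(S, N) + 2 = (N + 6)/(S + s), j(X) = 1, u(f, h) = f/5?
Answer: -90625/486 ≈ -186.47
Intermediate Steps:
u(f, h) = f/5 (u(f, h) = f*(⅕) = f/5)
k(m) = 81/625 (k(m) = ((⅕)*3)⁴ = (⅗)⁴ = 81/625)
H(S, N) = -2 + (6 + N)/(5 + S) (H(S, N) = -2 + (N + 6)/(S + 5) = -2 + (6 + N)/(5 + S))
d(-25, H((-1)², j(4)))/k(17) = (-25 - (-4 + 1 - 2*(-1)²)/(5 + (-1)²))/(81/625) = (-25 - (-4 + 1 - 2*1)/(5 + 1))*(625/81) = (-25 - (-4 + 1 - 2)/6)*(625/81) = (-25 - (-5)/6)*(625/81) = (-25 - 1*(-⅚))*(625/81) = (-25 + ⅚)*(625/81) = -145/6*625/81 = -90625/486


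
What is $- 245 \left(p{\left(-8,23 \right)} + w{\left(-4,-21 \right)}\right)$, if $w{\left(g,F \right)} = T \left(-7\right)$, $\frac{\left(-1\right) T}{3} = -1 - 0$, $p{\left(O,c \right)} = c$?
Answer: $-490$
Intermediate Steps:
$T = 3$ ($T = - 3 \left(-1 - 0\right) = - 3 \left(-1 + 0\right) = \left(-3\right) \left(-1\right) = 3$)
$w{\left(g,F \right)} = -21$ ($w{\left(g,F \right)} = 3 \left(-7\right) = -21$)
$- 245 \left(p{\left(-8,23 \right)} + w{\left(-4,-21 \right)}\right) = - 245 \left(23 - 21\right) = \left(-245\right) 2 = -490$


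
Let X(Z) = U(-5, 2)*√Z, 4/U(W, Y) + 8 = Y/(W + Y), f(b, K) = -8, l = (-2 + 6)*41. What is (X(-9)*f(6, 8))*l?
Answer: 23616*I/13 ≈ 1816.6*I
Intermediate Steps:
l = 164 (l = 4*41 = 164)
U(W, Y) = 4/(-8 + Y/(W + Y))
X(Z) = -6*√Z/13 (X(Z) = (4*(-1*(-5) - 1*2)/(7*2 + 8*(-5)))*√Z = (4*(5 - 2)/(14 - 40))*√Z = (4*3/(-26))*√Z = (4*(-1/26)*3)*√Z = -6*√Z/13)
(X(-9)*f(6, 8))*l = (-18*I/13*(-8))*164 = (144*I/13)*164 = 23616*I/13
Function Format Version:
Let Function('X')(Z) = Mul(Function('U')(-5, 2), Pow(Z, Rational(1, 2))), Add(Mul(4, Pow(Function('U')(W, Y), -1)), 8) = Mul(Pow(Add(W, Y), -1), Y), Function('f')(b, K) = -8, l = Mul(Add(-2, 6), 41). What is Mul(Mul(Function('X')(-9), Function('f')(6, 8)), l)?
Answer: Mul(Rational(23616, 13), I) ≈ Mul(1816.6, I)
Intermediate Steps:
l = 164 (l = Mul(4, 41) = 164)
Function('U')(W, Y) = Mul(4, Pow(Add(-8, Mul(Y, Pow(Add(W, Y), -1))), -1)) (Function('U')(W, Y) = Mul(4, Pow(Add(-8, Mul(Pow(Add(W, Y), -1), Y)), -1)) = Mul(4, Pow(Add(-8, Mul(Y, Pow(Add(W, Y), -1))), -1)))
Function('X')(Z) = Mul(Rational(-6, 13), Pow(Z, Rational(1, 2))) (Function('X')(Z) = Mul(Mul(4, Pow(Add(Mul(7, 2), Mul(8, -5)), -1), Add(Mul(-1, -5), Mul(-1, 2))), Pow(Z, Rational(1, 2))) = Mul(Mul(4, Pow(Add(14, -40), -1), Add(5, -2)), Pow(Z, Rational(1, 2))) = Mul(Mul(4, Pow(-26, -1), 3), Pow(Z, Rational(1, 2))) = Mul(Mul(4, Rational(-1, 26), 3), Pow(Z, Rational(1, 2))) = Mul(Rational(-6, 13), Pow(Z, Rational(1, 2))))
Mul(Mul(Function('X')(-9), Function('f')(6, 8)), l) = Mul(Mul(Mul(Rational(-6, 13), Pow(-9, Rational(1, 2))), -8), 164) = Mul(Mul(Mul(Rational(-6, 13), Mul(3, I)), -8), 164) = Mul(Mul(Mul(Rational(-18, 13), I), -8), 164) = Mul(Mul(Rational(144, 13), I), 164) = Mul(Rational(23616, 13), I)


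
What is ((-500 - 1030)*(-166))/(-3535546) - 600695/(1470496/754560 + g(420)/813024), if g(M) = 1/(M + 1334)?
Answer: -991870262131001620069170/3217887227305136099 ≈ -3.0824e+5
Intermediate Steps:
g(M) = 1/(1334 + M)
((-500 - 1030)*(-166))/(-3535546) - 600695/(1470496/754560 + g(420)/813024) = ((-500 - 1030)*(-166))/(-3535546) - 600695/(1470496/754560 + 1/((1334 + 420)*813024)) = -1530*(-166)*(-1/3535546) - 600695/(1470496*(1/754560) + (1/813024)/1754) = 253980*(-1/3535546) - 600695/(45953/23580 + (1/1754)*(1/813024)) = -126990/1767773 - 600695/(45953/23580 + 1/1426044096) = -126990/1767773 - 600695/1820305676863/934058882880 = -126990/1767773 - 600695*934058882880/1820305676863 = -126990/1767773 - 561084500651601600/1820305676863 = -991870262131001620069170/3217887227305136099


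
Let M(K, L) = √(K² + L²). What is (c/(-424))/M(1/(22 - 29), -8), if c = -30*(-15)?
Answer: -1575*√3137/665044 ≈ -0.13264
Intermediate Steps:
c = 450
(c/(-424))/M(1/(22 - 29), -8) = (450/(-424))/(√((1/(22 - 29))² + (-8)²)) = (450*(-1/424))/(√((1/(-7))² + 64)) = -225/(212*√((-⅐)² + 64)) = -225/(212*√(1/49 + 64)) = -225*7*√3137/3137/212 = -1575*√3137/665044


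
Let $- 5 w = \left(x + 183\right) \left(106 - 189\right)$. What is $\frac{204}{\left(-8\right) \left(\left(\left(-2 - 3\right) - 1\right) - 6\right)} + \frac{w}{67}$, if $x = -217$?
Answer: $- \frac{16881}{2680} \approx -6.2989$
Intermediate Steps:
$w = - \frac{2822}{5}$ ($w = - \frac{\left(-217 + 183\right) \left(106 - 189\right)}{5} = - \frac{\left(-34\right) \left(-83\right)}{5} = \left(- \frac{1}{5}\right) 2822 = - \frac{2822}{5} \approx -564.4$)
$\frac{204}{\left(-8\right) \left(\left(\left(-2 - 3\right) - 1\right) - 6\right)} + \frac{w}{67} = \frac{204}{\left(-8\right) \left(\left(\left(-2 - 3\right) - 1\right) - 6\right)} - \frac{2822}{5 \cdot 67} = \frac{204}{\left(-8\right) \left(\left(-5 - 1\right) - 6\right)} - \frac{2822}{335} = \frac{204}{\left(-8\right) \left(-6 - 6\right)} - \frac{2822}{335} = \frac{204}{\left(-8\right) \left(-12\right)} - \frac{2822}{335} = \frac{204}{96} - \frac{2822}{335} = 204 \cdot \frac{1}{96} - \frac{2822}{335} = \frac{17}{8} - \frac{2822}{335} = - \frac{16881}{2680}$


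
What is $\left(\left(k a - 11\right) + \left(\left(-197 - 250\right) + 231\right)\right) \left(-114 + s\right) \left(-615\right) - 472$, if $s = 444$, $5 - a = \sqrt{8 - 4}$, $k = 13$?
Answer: $38154128$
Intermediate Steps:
$a = 3$ ($a = 5 - \sqrt{8 - 4} = 5 - \sqrt{4} = 5 - 2 = 3$)
$\left(\left(k a - 11\right) + \left(\left(-197 - 250\right) + 231\right)\right) \left(-114 + s\right) \left(-615\right) - 472 = \left(\left(13 \cdot 3 - 11\right) + \left(\left(-197 - 250\right) + 231\right)\right) \left(-114 + 444\right) \left(-615\right) - 472 = \left(\left(39 - 11\right) + \left(-447 + 231\right)\right) 330 \left(-615\right) - 472 = \left(28 - 216\right) 330 \left(-615\right) - 472 = \left(-188\right) 330 \left(-615\right) - 472 = \left(-62040\right) \left(-615\right) - 472 = 38154600 - 472 = 38154128$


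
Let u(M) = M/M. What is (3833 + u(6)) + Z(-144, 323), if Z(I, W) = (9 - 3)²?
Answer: 3870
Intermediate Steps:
Z(I, W) = 36 (Z(I, W) = 6² = 36)
u(M) = 1
(3833 + u(6)) + Z(-144, 323) = (3833 + 1) + 36 = 3834 + 36 = 3870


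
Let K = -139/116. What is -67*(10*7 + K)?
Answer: -534727/116 ≈ -4609.7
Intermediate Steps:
K = -139/116 (K = -139*1/116 = -139/116 ≈ -1.1983)
-67*(10*7 + K) = -67*(10*7 - 139/116) = -67*(70 - 139/116) = -67*7981/116 = -534727/116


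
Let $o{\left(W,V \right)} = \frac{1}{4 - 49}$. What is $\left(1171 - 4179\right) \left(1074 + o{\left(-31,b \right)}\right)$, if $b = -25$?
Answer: $- \frac{145373632}{45} \approx -3.2305 \cdot 10^{6}$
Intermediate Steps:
$o{\left(W,V \right)} = - \frac{1}{45}$ ($o{\left(W,V \right)} = \frac{1}{-45} = - \frac{1}{45}$)
$\left(1171 - 4179\right) \left(1074 + o{\left(-31,b \right)}\right) = \left(1171 - 4179\right) \left(1074 - \frac{1}{45}\right) = \left(-3008\right) \frac{48329}{45} = - \frac{145373632}{45}$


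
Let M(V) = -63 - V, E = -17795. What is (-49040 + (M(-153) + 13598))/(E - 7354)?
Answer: 11784/8383 ≈ 1.4057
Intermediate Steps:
(-49040 + (M(-153) + 13598))/(E - 7354) = (-49040 + ((-63 - 1*(-153)) + 13598))/(-17795 - 7354) = (-49040 + ((-63 + 153) + 13598))/(-25149) = (-49040 + (90 + 13598))*(-1/25149) = (-49040 + 13688)*(-1/25149) = -35352*(-1/25149) = 11784/8383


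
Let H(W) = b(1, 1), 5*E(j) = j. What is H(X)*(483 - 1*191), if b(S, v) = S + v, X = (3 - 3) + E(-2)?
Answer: 584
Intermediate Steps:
E(j) = j/5
X = -⅖ (X = (3 - 3) + (⅕)*(-2) = 0 - ⅖ = -⅖ ≈ -0.40000)
H(W) = 2 (H(W) = 1 + 1 = 2)
H(X)*(483 - 1*191) = 2*(483 - 1*191) = 2*(483 - 191) = 2*292 = 584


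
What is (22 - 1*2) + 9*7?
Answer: 83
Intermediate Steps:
(22 - 1*2) + 9*7 = (22 - 2) + 63 = 20 + 63 = 83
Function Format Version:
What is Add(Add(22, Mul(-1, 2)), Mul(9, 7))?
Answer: 83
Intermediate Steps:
Add(Add(22, Mul(-1, 2)), Mul(9, 7)) = Add(Add(22, -2), 63) = Add(20, 63) = 83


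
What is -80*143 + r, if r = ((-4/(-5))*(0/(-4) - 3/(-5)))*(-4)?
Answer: -286048/25 ≈ -11442.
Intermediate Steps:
r = -48/25 (r = ((-4*(-1/5))*(0*(-1/4) - 3*(-1/5)))*(-4) = (4*(0 + 3/5)/5)*(-4) = ((4/5)*(3/5))*(-4) = (12/25)*(-4) = -48/25 ≈ -1.9200)
-80*143 + r = -80*143 - 48/25 = -11440 - 48/25 = -286048/25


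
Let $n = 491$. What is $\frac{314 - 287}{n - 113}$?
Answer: $\frac{1}{14} \approx 0.071429$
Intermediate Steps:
$\frac{314 - 287}{n - 113} = \frac{314 - 287}{491 - 113} = \frac{27}{378} = 27 \cdot \frac{1}{378} = \frac{1}{14}$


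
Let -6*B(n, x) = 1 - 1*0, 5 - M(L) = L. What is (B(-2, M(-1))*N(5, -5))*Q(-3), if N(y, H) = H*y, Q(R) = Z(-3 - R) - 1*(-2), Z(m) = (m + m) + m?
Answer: 25/3 ≈ 8.3333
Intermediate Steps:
M(L) = 5 - L
Z(m) = 3*m (Z(m) = 2*m + m = 3*m)
Q(R) = -7 - 3*R (Q(R) = 3*(-3 - R) - 1*(-2) = (-9 - 3*R) + 2 = -7 - 3*R)
B(n, x) = -⅙ (B(n, x) = -(1 - 1*0)/6 = -(1 + 0)/6 = -⅙*1 = -⅙)
(B(-2, M(-1))*N(5, -5))*Q(-3) = (-(-5)*5/6)*(-7 - 3*(-3)) = (-⅙*(-25))*(-7 + 9) = (25/6)*2 = 25/3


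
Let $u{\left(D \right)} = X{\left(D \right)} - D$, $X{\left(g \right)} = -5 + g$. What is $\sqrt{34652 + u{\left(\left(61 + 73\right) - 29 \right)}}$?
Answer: $\sqrt{34647} \approx 186.14$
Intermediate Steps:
$u{\left(D \right)} = -5$ ($u{\left(D \right)} = \left(-5 + D\right) - D = -5$)
$\sqrt{34652 + u{\left(\left(61 + 73\right) - 29 \right)}} = \sqrt{34652 - 5} = \sqrt{34647}$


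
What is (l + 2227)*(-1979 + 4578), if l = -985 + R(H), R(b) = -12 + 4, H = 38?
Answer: 3207166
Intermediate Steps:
R(b) = -8
l = -993 (l = -985 - 8 = -993)
(l + 2227)*(-1979 + 4578) = (-993 + 2227)*(-1979 + 4578) = 1234*2599 = 3207166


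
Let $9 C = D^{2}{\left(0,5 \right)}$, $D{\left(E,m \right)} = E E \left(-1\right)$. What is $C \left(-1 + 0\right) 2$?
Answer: $0$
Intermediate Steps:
$D{\left(E,m \right)} = - E^{2}$ ($D{\left(E,m \right)} = E^{2} \left(-1\right) = - E^{2}$)
$C = 0$ ($C = \frac{\left(- 0^{2}\right)^{2}}{9} = \frac{\left(\left(-1\right) 0\right)^{2}}{9} = \frac{0^{2}}{9} = \frac{1}{9} \cdot 0 = 0$)
$C \left(-1 + 0\right) 2 = 0 \left(-1 + 0\right) 2 = 0 \left(\left(-1\right) 2\right) = 0 \left(-2\right) = 0$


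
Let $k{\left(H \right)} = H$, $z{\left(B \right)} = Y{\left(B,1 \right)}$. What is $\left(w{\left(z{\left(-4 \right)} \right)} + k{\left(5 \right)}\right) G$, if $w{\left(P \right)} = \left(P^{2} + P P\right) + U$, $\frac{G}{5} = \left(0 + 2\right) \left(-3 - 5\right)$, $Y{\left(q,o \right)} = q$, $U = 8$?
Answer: $-3600$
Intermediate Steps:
$z{\left(B \right)} = B$
$G = -80$ ($G = 5 \left(0 + 2\right) \left(-3 - 5\right) = 5 \cdot 2 \left(-8\right) = 5 \left(-16\right) = -80$)
$w{\left(P \right)} = 8 + 2 P^{2}$ ($w{\left(P \right)} = \left(P^{2} + P P\right) + 8 = \left(P^{2} + P^{2}\right) + 8 = 2 P^{2} + 8 = 8 + 2 P^{2}$)
$\left(w{\left(z{\left(-4 \right)} \right)} + k{\left(5 \right)}\right) G = \left(\left(8 + 2 \left(-4\right)^{2}\right) + 5\right) \left(-80\right) = \left(\left(8 + 2 \cdot 16\right) + 5\right) \left(-80\right) = \left(\left(8 + 32\right) + 5\right) \left(-80\right) = \left(40 + 5\right) \left(-80\right) = 45 \left(-80\right) = -3600$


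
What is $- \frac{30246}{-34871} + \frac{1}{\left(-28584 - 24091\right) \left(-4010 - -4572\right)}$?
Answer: $\frac{895382889229}{1032298417850} \approx 0.86737$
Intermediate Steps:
$- \frac{30246}{-34871} + \frac{1}{\left(-28584 - 24091\right) \left(-4010 - -4572\right)} = \left(-30246\right) \left(- \frac{1}{34871}\right) + \frac{1}{\left(-52675\right) \left(-4010 + 4572\right)} = \frac{30246}{34871} - \frac{1}{52675 \cdot 562} = \frac{30246}{34871} - \frac{1}{29603350} = \frac{895382889229}{1032298417850}$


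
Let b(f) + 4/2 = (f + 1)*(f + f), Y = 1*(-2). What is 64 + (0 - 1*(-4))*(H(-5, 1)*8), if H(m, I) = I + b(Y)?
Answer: 160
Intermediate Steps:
Y = -2
b(f) = -2 + 2*f*(1 + f) (b(f) = -2 + (f + 1)*(f + f) = -2 + (1 + f)*(2*f) = -2 + 2*f*(1 + f))
H(m, I) = 2 + I (H(m, I) = I + (-2 + 2*(-2) + 2*(-2)**2) = I + (-2 - 4 + 2*4) = I + (-2 - 4 + 8) = I + 2 = 2 + I)
64 + (0 - 1*(-4))*(H(-5, 1)*8) = 64 + (0 - 1*(-4))*((2 + 1)*8) = 64 + (0 + 4)*(3*8) = 64 + 4*24 = 64 + 96 = 160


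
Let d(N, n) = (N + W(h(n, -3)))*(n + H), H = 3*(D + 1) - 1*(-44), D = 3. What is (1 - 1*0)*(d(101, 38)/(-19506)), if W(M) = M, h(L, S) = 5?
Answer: -4982/9753 ≈ -0.51082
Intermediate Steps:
H = 56 (H = 3*(3 + 1) - 1*(-44) = 3*4 + 44 = 12 + 44 = 56)
d(N, n) = (5 + N)*(56 + n) (d(N, n) = (N + 5)*(n + 56) = (5 + N)*(56 + n))
(1 - 1*0)*(d(101, 38)/(-19506)) = (1 - 1*0)*((280 + 5*38 + 56*101 + 101*38)/(-19506)) = (1 + 0)*((280 + 190 + 5656 + 3838)*(-1/19506)) = 1*(9964*(-1/19506)) = 1*(-4982/9753) = -4982/9753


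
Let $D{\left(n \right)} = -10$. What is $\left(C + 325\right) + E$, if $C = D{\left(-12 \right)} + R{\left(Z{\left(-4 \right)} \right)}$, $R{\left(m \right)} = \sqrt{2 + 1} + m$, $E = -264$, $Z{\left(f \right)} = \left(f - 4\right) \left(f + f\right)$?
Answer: $115 + \sqrt{3} \approx 116.73$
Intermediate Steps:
$Z{\left(f \right)} = 2 f \left(-4 + f\right)$ ($Z{\left(f \right)} = \left(-4 + f\right) 2 f = 2 f \left(-4 + f\right)$)
$R{\left(m \right)} = m + \sqrt{3}$ ($R{\left(m \right)} = \sqrt{3} + m = m + \sqrt{3}$)
$C = 54 + \sqrt{3}$ ($C = -10 + \left(2 \left(-4\right) \left(-4 - 4\right) + \sqrt{3}\right) = -10 + \left(2 \left(-4\right) \left(-8\right) + \sqrt{3}\right) = -10 + \left(64 + \sqrt{3}\right) = 54 + \sqrt{3} \approx 55.732$)
$\left(C + 325\right) + E = \left(\left(54 + \sqrt{3}\right) + 325\right) - 264 = \left(379 + \sqrt{3}\right) - 264 = 115 + \sqrt{3}$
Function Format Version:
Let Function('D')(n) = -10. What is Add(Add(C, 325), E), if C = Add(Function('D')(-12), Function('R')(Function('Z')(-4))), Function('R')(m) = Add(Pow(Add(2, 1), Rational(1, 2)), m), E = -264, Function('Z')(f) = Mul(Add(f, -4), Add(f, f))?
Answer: Add(115, Pow(3, Rational(1, 2))) ≈ 116.73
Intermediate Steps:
Function('Z')(f) = Mul(2, f, Add(-4, f)) (Function('Z')(f) = Mul(Add(-4, f), Mul(2, f)) = Mul(2, f, Add(-4, f)))
Function('R')(m) = Add(m, Pow(3, Rational(1, 2))) (Function('R')(m) = Add(Pow(3, Rational(1, 2)), m) = Add(m, Pow(3, Rational(1, 2))))
C = Add(54, Pow(3, Rational(1, 2))) (C = Add(-10, Add(Mul(2, -4, Add(-4, -4)), Pow(3, Rational(1, 2)))) = Add(-10, Add(Mul(2, -4, -8), Pow(3, Rational(1, 2)))) = Add(-10, Add(64, Pow(3, Rational(1, 2)))) = Add(54, Pow(3, Rational(1, 2))) ≈ 55.732)
Add(Add(C, 325), E) = Add(Add(Add(54, Pow(3, Rational(1, 2))), 325), -264) = Add(Add(379, Pow(3, Rational(1, 2))), -264) = Add(115, Pow(3, Rational(1, 2)))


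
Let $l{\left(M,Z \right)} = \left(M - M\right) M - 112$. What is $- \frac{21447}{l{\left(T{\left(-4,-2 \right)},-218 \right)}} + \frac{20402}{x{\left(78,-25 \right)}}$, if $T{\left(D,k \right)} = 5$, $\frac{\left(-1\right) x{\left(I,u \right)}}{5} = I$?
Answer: $\frac{3039653}{21840} \approx 139.18$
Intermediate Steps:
$x{\left(I,u \right)} = - 5 I$
$l{\left(M,Z \right)} = -112$ ($l{\left(M,Z \right)} = 0 M - 112 = 0 - 112 = -112$)
$- \frac{21447}{l{\left(T{\left(-4,-2 \right)},-218 \right)}} + \frac{20402}{x{\left(78,-25 \right)}} = - \frac{21447}{-112} + \frac{20402}{\left(-5\right) 78} = \left(-21447\right) \left(- \frac{1}{112}\right) + \frac{20402}{-390} = \frac{21447}{112} + 20402 \left(- \frac{1}{390}\right) = \frac{21447}{112} - \frac{10201}{195} = \frac{3039653}{21840}$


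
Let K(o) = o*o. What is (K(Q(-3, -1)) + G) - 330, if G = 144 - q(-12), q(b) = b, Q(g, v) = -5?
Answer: -149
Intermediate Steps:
K(o) = o²
G = 156 (G = 144 - 1*(-12) = 144 + 12 = 156)
(K(Q(-3, -1)) + G) - 330 = ((-5)² + 156) - 330 = (25 + 156) - 330 = 181 - 330 = -149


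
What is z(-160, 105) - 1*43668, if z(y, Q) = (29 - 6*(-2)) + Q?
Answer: -43522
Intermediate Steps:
z(y, Q) = 41 + Q (z(y, Q) = (29 + 12) + Q = 41 + Q)
z(-160, 105) - 1*43668 = (41 + 105) - 1*43668 = 146 - 43668 = -43522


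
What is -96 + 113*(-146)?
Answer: -16594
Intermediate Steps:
-96 + 113*(-146) = -96 - 16498 = -16594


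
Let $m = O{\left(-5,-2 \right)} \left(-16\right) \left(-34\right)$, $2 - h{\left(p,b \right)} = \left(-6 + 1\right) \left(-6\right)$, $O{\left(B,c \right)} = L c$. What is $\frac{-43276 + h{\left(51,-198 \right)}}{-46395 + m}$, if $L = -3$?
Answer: $\frac{43304}{43131} \approx 1.004$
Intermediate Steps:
$O{\left(B,c \right)} = - 3 c$
$h{\left(p,b \right)} = -28$ ($h{\left(p,b \right)} = 2 - \left(-6 + 1\right) \left(-6\right) = 2 - \left(-5\right) \left(-6\right) = 2 - 30 = -28$)
$m = 3264$ ($m = \left(-3\right) \left(-2\right) \left(-16\right) \left(-34\right) = 6 \left(-16\right) \left(-34\right) = \left(-96\right) \left(-34\right) = 3264$)
$\frac{-43276 + h{\left(51,-198 \right)}}{-46395 + m} = \frac{-43276 - 28}{-46395 + 3264} = - \frac{43304}{-43131} = \left(-43304\right) \left(- \frac{1}{43131}\right) = \frac{43304}{43131}$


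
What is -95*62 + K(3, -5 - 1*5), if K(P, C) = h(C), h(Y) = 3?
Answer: -5887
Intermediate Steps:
K(P, C) = 3
-95*62 + K(3, -5 - 1*5) = -95*62 + 3 = -5890 + 3 = -5887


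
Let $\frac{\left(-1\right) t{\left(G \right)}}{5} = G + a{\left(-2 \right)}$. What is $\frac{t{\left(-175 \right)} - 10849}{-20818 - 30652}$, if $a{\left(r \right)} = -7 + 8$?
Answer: $\frac{9979}{51470} \approx 0.19388$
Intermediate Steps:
$a{\left(r \right)} = 1$
$t{\left(G \right)} = -5 - 5 G$ ($t{\left(G \right)} = - 5 \left(G + 1\right) = - 5 \left(1 + G\right) = -5 - 5 G$)
$\frac{t{\left(-175 \right)} - 10849}{-20818 - 30652} = \frac{\left(-5 - -875\right) - 10849}{-20818 - 30652} = \frac{\left(-5 + 875\right) - 10849}{-51470} = \left(870 - 10849\right) \left(- \frac{1}{51470}\right) = \left(-9979\right) \left(- \frac{1}{51470}\right) = \frac{9979}{51470}$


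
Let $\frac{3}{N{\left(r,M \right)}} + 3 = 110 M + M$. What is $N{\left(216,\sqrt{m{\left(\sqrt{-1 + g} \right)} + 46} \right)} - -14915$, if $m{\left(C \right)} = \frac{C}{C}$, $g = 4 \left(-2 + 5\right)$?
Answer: $\frac{959660931}{64342} + \frac{37 \sqrt{47}}{64342} \approx 14915.0$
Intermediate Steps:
$g = 12$ ($g = 4 \cdot 3 = 12$)
$m{\left(C \right)} = 1$
$N{\left(r,M \right)} = \frac{3}{-3 + 111 M}$ ($N{\left(r,M \right)} = \frac{3}{-3 + \left(110 M + M\right)} = \frac{3}{-3 + 111 M}$)
$N{\left(216,\sqrt{m{\left(\sqrt{-1 + g} \right)} + 46} \right)} - -14915 = \frac{1}{-1 + 37 \sqrt{1 + 46}} - -14915 = \frac{1}{-1 + 37 \sqrt{47}} + 14915 = 14915 + \frac{1}{-1 + 37 \sqrt{47}}$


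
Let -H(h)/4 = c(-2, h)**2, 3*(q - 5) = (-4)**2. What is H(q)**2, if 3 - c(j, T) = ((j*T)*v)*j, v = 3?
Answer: 3429742096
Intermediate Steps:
c(j, T) = 3 - 3*T*j**2 (c(j, T) = 3 - (j*T)*3*j = 3 - (T*j)*3*j = 3 - 3*T*j*j = 3 - 3*T*j**2)
q = 31/3 (q = 5 + (1/3)*(-4)**2 = 5 + (1/3)*16 = 5 + 16/3 = 31/3 ≈ 10.333)
H(h) = -4*(3 - 12*h)**2 (H(h) = -4*(3 - 3*h*(-2)**2)**2 = -4*(3 - 3*h*4)**2 = -4*(3 - 12*h)**2)
H(q)**2 = (-36*(-1 + 4*(31/3))**2)**2 = (-36*(-1 + 124/3)**2)**2 = (-36*(121/3)**2)**2 = (-36*14641/9)**2 = (-58564)**2 = 3429742096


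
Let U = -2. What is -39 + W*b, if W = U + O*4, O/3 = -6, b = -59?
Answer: 4327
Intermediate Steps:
O = -18 (O = 3*(-6) = -18)
W = -74 (W = -2 - 18*4 = -2 - 72 = -74)
-39 + W*b = -39 - 74*(-59) = -39 + 4366 = 4327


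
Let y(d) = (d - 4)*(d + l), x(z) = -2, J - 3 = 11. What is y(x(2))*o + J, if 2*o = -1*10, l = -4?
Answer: -166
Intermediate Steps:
J = 14 (J = 3 + 11 = 14)
o = -5 (o = (-1*10)/2 = (½)*(-10) = -5)
y(d) = (-4 + d)² (y(d) = (d - 4)*(d - 4) = (-4 + d)*(-4 + d) = (-4 + d)²)
y(x(2))*o + J = (16 + (-2)² - 8*(-2))*(-5) + 14 = (16 + 4 + 16)*(-5) + 14 = 36*(-5) + 14 = -180 + 14 = -166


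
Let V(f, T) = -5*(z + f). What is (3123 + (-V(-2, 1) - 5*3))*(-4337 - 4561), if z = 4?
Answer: -27743964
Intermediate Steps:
V(f, T) = -20 - 5*f (V(f, T) = -5*(4 + f) = -20 - 5*f)
(3123 + (-V(-2, 1) - 5*3))*(-4337 - 4561) = (3123 + (-(-20 - 5*(-2)) - 5*3))*(-4337 - 4561) = (3123 + (-(-20 + 10) - 15))*(-8898) = (3123 + (-1*(-10) - 15))*(-8898) = (3123 + (10 - 15))*(-8898) = (3123 - 5)*(-8898) = 3118*(-8898) = -27743964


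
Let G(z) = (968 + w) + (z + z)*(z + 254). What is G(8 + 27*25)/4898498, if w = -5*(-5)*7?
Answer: 1281085/4898498 ≈ 0.26153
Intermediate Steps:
w = 175 (w = 25*7 = 175)
G(z) = 1143 + 2*z*(254 + z) (G(z) = (968 + 175) + (z + z)*(z + 254) = 1143 + (2*z)*(254 + z) = 1143 + 2*z*(254 + z))
G(8 + 27*25)/4898498 = (1143 + 2*(8 + 27*25)**2 + 508*(8 + 27*25))/4898498 = (1143 + 2*(8 + 675)**2 + 508*(8 + 675))*(1/4898498) = (1143 + 2*683**2 + 508*683)*(1/4898498) = (1143 + 2*466489 + 346964)*(1/4898498) = (1143 + 932978 + 346964)*(1/4898498) = 1281085*(1/4898498) = 1281085/4898498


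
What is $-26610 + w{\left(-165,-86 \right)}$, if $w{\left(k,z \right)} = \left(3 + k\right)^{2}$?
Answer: $-366$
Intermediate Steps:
$-26610 + w{\left(-165,-86 \right)} = -26610 + \left(3 - 165\right)^{2} = -26610 + \left(-162\right)^{2} = -26610 + 26244 = -366$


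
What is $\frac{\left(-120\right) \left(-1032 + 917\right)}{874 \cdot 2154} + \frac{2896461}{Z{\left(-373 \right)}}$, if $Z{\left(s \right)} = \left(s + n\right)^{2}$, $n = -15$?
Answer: $\frac{19764287681}{1026860624} \approx 19.247$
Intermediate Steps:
$Z{\left(s \right)} = \left(-15 + s\right)^{2}$ ($Z{\left(s \right)} = \left(s - 15\right)^{2} = \left(-15 + s\right)^{2}$)
$\frac{\left(-120\right) \left(-1032 + 917\right)}{874 \cdot 2154} + \frac{2896461}{Z{\left(-373 \right)}} = \frac{\left(-120\right) \left(-1032 + 917\right)}{874 \cdot 2154} + \frac{2896461}{\left(-15 - 373\right)^{2}} = \frac{\left(-120\right) \left(-115\right)}{1882596} + \frac{2896461}{\left(-388\right)^{2}} = 13800 \cdot \frac{1}{1882596} + \frac{2896461}{150544} = \frac{50}{6821} + 2896461 \cdot \frac{1}{150544} = \frac{50}{6821} + \frac{2896461}{150544} = \frac{19764287681}{1026860624}$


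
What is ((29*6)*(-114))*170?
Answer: -3372120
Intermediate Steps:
((29*6)*(-114))*170 = (174*(-114))*170 = -19836*170 = -3372120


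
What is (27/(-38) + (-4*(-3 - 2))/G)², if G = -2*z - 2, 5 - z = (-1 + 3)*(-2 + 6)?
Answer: 26569/1444 ≈ 18.400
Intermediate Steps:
z = -3 (z = 5 - (-1 + 3)*(-2 + 6) = 5 - 2*4 = 5 - 1*8 = 5 - 8 = -3)
G = 4 (G = -2*(-3) - 2 = 6 - 2 = 4)
(27/(-38) + (-4*(-3 - 2))/G)² = (27/(-38) - 4*(-3 - 2)/4)² = (27*(-1/38) - 4*(-5)*(¼))² = (-27/38 + 20*(¼))² = (-27/38 + 5)² = (163/38)² = 26569/1444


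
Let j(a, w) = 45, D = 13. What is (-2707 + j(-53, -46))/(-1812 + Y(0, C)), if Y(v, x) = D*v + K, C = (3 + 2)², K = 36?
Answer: 1331/888 ≈ 1.4989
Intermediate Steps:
C = 25 (C = 5² = 25)
Y(v, x) = 36 + 13*v (Y(v, x) = 13*v + 36 = 36 + 13*v)
(-2707 + j(-53, -46))/(-1812 + Y(0, C)) = (-2707 + 45)/(-1812 + (36 + 13*0)) = -2662/(-1812 + (36 + 0)) = -2662/(-1812 + 36) = -2662/(-1776) = -2662*(-1/1776) = 1331/888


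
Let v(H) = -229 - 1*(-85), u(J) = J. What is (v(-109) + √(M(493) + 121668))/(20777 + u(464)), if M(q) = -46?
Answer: -144/21241 + √121622/21241 ≈ 0.0096391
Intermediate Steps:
v(H) = -144 (v(H) = -229 + 85 = -144)
(v(-109) + √(M(493) + 121668))/(20777 + u(464)) = (-144 + √(-46 + 121668))/(20777 + 464) = (-144 + √121622)/21241 = (-144 + √121622)*(1/21241) = -144/21241 + √121622/21241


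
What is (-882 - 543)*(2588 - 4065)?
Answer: 2104725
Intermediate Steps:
(-882 - 543)*(2588 - 4065) = -1425*(-1477) = 2104725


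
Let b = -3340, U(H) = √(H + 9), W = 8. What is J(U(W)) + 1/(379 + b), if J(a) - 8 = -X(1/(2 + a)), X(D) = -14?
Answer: 65141/2961 ≈ 22.000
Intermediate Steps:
U(H) = √(9 + H)
J(a) = 22 (J(a) = 8 - 1*(-14) = 8 + 14 = 22)
J(U(W)) + 1/(379 + b) = 22 + 1/(379 - 3340) = 22 + 1/(-2961) = 22 - 1/2961 = 65141/2961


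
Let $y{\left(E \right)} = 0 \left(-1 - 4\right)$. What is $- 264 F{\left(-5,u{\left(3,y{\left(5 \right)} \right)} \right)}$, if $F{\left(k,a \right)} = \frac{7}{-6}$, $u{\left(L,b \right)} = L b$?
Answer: $308$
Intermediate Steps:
$y{\left(E \right)} = 0$ ($y{\left(E \right)} = 0 \left(-5\right) = 0$)
$F{\left(k,a \right)} = - \frac{7}{6}$ ($F{\left(k,a \right)} = 7 \left(- \frac{1}{6}\right) = - \frac{7}{6}$)
$- 264 F{\left(-5,u{\left(3,y{\left(5 \right)} \right)} \right)} = \left(-264\right) \left(- \frac{7}{6}\right) = 308$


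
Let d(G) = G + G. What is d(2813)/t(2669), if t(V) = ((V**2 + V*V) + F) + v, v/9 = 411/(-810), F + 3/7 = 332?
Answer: 1181460/2991964291 ≈ 0.00039488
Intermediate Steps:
F = 2321/7 (F = -3/7 + 332 = 2321/7 ≈ 331.57)
v = -137/30 (v = 9*(411/(-810)) = 9*(411*(-1/810)) = 9*(-137/270) = -137/30 ≈ -4.5667)
d(G) = 2*G
t(V) = 68671/210 + 2*V**2 (t(V) = ((V**2 + V*V) + 2321/7) - 137/30 = ((V**2 + V**2) + 2321/7) - 137/30 = (2*V**2 + 2321/7) - 137/30 = (2321/7 + 2*V**2) - 137/30 = 68671/210 + 2*V**2)
d(2813)/t(2669) = (2*2813)/(68671/210 + 2*2669**2) = 5626/(68671/210 + 2*7123561) = 5626/(68671/210 + 14247122) = 5626/(2991964291/210) = 5626*(210/2991964291) = 1181460/2991964291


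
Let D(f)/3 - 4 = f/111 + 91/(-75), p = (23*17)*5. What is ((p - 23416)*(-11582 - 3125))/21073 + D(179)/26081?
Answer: 7614476199114659/508384544525 ≈ 14978.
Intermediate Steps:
p = 1955 (p = 391*5 = 1955)
D(f) = 209/25 + f/37 (D(f) = 12 + 3*(f/111 + 91/(-75)) = 12 + 3*(f*(1/111) + 91*(-1/75)) = 12 + 3*(f/111 - 91/75) = 12 + 3*(-91/75 + f/111) = 12 + (-91/25 + f/37) = 209/25 + f/37)
((p - 23416)*(-11582 - 3125))/21073 + D(179)/26081 = ((1955 - 23416)*(-11582 - 3125))/21073 + (209/25 + (1/37)*179)/26081 = -21461*(-14707)*(1/21073) + (209/25 + 179/37)*(1/26081) = 315626927*(1/21073) + (12208/925)*(1/26081) = 315626927/21073 + 12208/24124925 = 7614476199114659/508384544525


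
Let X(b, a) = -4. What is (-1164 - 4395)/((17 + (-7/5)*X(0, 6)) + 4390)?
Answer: -27795/22063 ≈ -1.2598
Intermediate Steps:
(-1164 - 4395)/((17 + (-7/5)*X(0, 6)) + 4390) = (-1164 - 4395)/((17 - 7/5*(-4)) + 4390) = -5559/((17 - 7*⅕*(-4)) + 4390) = -5559/((17 - 7/5*(-4)) + 4390) = -5559/((17 + 28/5) + 4390) = -5559/(113/5 + 4390) = -5559/22063/5 = -5559*5/22063 = -27795/22063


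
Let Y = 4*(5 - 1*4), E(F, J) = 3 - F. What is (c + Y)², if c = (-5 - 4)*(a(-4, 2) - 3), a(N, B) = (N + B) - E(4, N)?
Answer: 1600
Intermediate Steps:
a(N, B) = 1 + B + N (a(N, B) = (N + B) - (3 - 1*4) = (B + N) - (3 - 4) = (B + N) - 1*(-1) = (B + N) + 1 = 1 + B + N)
Y = 4 (Y = 4*(5 - 4) = 4*1 = 4)
c = 36 (c = (-5 - 4)*((1 + 2 - 4) - 3) = -9*(-1 - 3) = -9*(-4) = 36)
(c + Y)² = (36 + 4)² = 40² = 1600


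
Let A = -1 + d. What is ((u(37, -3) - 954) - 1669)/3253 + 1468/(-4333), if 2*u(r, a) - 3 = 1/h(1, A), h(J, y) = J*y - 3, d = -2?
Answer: -193616695/169142988 ≈ -1.1447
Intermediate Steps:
A = -3 (A = -1 - 2 = -3)
h(J, y) = -3 + J*y
u(r, a) = 17/12 (u(r, a) = 3/2 + 1/(2*(-3 + 1*(-3))) = 3/2 + 1/(2*(-3 - 3)) = 3/2 + (½)/(-6) = 3/2 + (½)*(-⅙) = 3/2 - 1/12 = 17/12)
((u(37, -3) - 954) - 1669)/3253 + 1468/(-4333) = ((17/12 - 954) - 1669)/3253 + 1468/(-4333) = (-11431/12 - 1669)*(1/3253) + 1468*(-1/4333) = -31459/12*1/3253 - 1468/4333 = -31459/39036 - 1468/4333 = -193616695/169142988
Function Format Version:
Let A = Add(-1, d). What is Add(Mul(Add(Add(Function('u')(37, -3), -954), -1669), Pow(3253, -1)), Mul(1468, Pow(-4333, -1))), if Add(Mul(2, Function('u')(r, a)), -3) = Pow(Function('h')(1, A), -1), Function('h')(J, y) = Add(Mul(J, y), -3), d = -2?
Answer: Rational(-193616695, 169142988) ≈ -1.1447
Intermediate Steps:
A = -3 (A = Add(-1, -2) = -3)
Function('h')(J, y) = Add(-3, Mul(J, y))
Function('u')(r, a) = Rational(17, 12) (Function('u')(r, a) = Add(Rational(3, 2), Mul(Rational(1, 2), Pow(Add(-3, Mul(1, -3)), -1))) = Add(Rational(3, 2), Mul(Rational(1, 2), Pow(Add(-3, -3), -1))) = Add(Rational(3, 2), Mul(Rational(1, 2), Pow(-6, -1))) = Add(Rational(3, 2), Mul(Rational(1, 2), Rational(-1, 6))) = Add(Rational(3, 2), Rational(-1, 12)) = Rational(17, 12))
Add(Mul(Add(Add(Function('u')(37, -3), -954), -1669), Pow(3253, -1)), Mul(1468, Pow(-4333, -1))) = Add(Mul(Add(Add(Rational(17, 12), -954), -1669), Pow(3253, -1)), Mul(1468, Pow(-4333, -1))) = Add(Mul(Add(Rational(-11431, 12), -1669), Rational(1, 3253)), Mul(1468, Rational(-1, 4333))) = Add(Mul(Rational(-31459, 12), Rational(1, 3253)), Rational(-1468, 4333)) = Add(Rational(-31459, 39036), Rational(-1468, 4333)) = Rational(-193616695, 169142988)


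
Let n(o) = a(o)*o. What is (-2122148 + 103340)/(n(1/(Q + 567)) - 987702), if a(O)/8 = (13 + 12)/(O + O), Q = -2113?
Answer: 91764/44891 ≈ 2.0442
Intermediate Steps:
a(O) = 100/O (a(O) = 8*((13 + 12)/(O + O)) = 8*(25/((2*O))) = 8*(25*(1/(2*O))) = 8*(25/(2*O)) = 100/O)
n(o) = 100 (n(o) = (100/o)*o = 100)
(-2122148 + 103340)/(n(1/(Q + 567)) - 987702) = (-2122148 + 103340)/(100 - 987702) = -2018808/(-987602) = -2018808*(-1/987602) = 91764/44891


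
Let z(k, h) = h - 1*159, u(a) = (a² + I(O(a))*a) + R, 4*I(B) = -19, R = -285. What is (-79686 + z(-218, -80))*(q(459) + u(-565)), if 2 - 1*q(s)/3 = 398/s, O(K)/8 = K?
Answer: -15732102513875/612 ≈ -2.5706e+10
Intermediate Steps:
O(K) = 8*K
I(B) = -19/4 (I(B) = (¼)*(-19) = -19/4)
q(s) = 6 - 1194/s
u(a) = -285 + a² - 19*a/4 (u(a) = (a² - 19*a/4) - 285 = -285 + a² - 19*a/4)
z(k, h) = -159 + h (z(k, h) = h - 159 = -159 + h)
(-79686 + z(-218, -80))*(q(459) + u(-565)) = (-79686 + (-159 - 80))*((6 - 1194/459) + (-285 + (-565)² - 19/4*(-565))) = (-79686 - 239)*((6 - 1194*1/459) + (-285 + 319225 + 10735/4)) = -79925*((6 - 398/153) + 1286495/4) = -79925*(520/153 + 1286495/4) = -79925*196835815/612 = -15732102513875/612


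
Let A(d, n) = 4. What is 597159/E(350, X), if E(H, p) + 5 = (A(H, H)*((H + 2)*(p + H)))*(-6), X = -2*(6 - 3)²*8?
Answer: -597159/1740293 ≈ -0.34314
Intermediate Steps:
X = -144 (X = -2*3²*8 = -2*9*8 = -18*8 = -144)
E(H, p) = -5 - 24*(2 + H)*(H + p) (E(H, p) = -5 + (4*((H + 2)*(p + H)))*(-6) = -5 + (4*((2 + H)*(H + p)))*(-6) = -5 + (4*(2 + H)*(H + p))*(-6) = -5 - 24*(2 + H)*(H + p))
597159/E(350, X) = 597159/(-5 - 48*350 - 48*(-144) - 24*350² - 24*350*(-144)) = 597159/(-5 - 16800 + 6912 - 24*122500 + 1209600) = 597159/(-5 - 16800 + 6912 - 2940000 + 1209600) = 597159/(-1740293) = 597159*(-1/1740293) = -597159/1740293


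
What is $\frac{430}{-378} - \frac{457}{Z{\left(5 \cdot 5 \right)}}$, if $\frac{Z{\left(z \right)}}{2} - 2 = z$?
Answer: $- \frac{3629}{378} \approx -9.6005$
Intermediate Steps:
$Z{\left(z \right)} = 4 + 2 z$
$\frac{430}{-378} - \frac{457}{Z{\left(5 \cdot 5 \right)}} = \frac{430}{-378} - \frac{457}{4 + 2 \cdot 5 \cdot 5} = 430 \left(- \frac{1}{378}\right) - \frac{457}{4 + 2 \cdot 25} = - \frac{215}{189} - \frac{457}{4 + 50} = - \frac{215}{189} - \frac{457}{54} = - \frac{3629}{378}$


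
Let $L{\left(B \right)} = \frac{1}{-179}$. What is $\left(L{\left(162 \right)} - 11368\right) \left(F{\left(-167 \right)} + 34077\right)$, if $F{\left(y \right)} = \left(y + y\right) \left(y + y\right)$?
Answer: $- \frac{296344659609}{179} \approx -1.6556 \cdot 10^{9}$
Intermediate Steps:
$F{\left(y \right)} = 4 y^{2}$ ($F{\left(y \right)} = 2 y 2 y = 4 y^{2}$)
$L{\left(B \right)} = - \frac{1}{179}$
$\left(L{\left(162 \right)} - 11368\right) \left(F{\left(-167 \right)} + 34077\right) = \left(- \frac{1}{179} - 11368\right) \left(4 \left(-167\right)^{2} + 34077\right) = - \frac{2034873 \left(4 \cdot 27889 + 34077\right)}{179} = - \frac{2034873 \left(111556 + 34077\right)}{179} = \left(- \frac{2034873}{179}\right) 145633 = - \frac{296344659609}{179}$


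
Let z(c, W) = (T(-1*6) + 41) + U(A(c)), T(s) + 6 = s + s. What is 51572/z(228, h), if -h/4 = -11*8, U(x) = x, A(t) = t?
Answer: 51572/251 ≈ 205.47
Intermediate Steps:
T(s) = -6 + 2*s (T(s) = -6 + (s + s) = -6 + 2*s)
h = 352 (h = -(-44)*8 = -4*(-88) = 352)
z(c, W) = 23 + c (z(c, W) = ((-6 + 2*(-1*6)) + 41) + c = ((-6 + 2*(-6)) + 41) + c = ((-6 - 12) + 41) + c = (-18 + 41) + c = 23 + c)
51572/z(228, h) = 51572/(23 + 228) = 51572/251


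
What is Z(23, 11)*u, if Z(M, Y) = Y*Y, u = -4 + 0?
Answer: -484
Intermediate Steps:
u = -4
Z(M, Y) = Y**2
Z(23, 11)*u = 11**2*(-4) = 121*(-4) = -484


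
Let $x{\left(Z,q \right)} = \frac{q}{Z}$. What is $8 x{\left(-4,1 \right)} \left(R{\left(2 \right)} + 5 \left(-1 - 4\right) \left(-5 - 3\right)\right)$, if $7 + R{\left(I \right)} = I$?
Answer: $-390$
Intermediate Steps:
$R{\left(I \right)} = -7 + I$
$8 x{\left(-4,1 \right)} \left(R{\left(2 \right)} + 5 \left(-1 - 4\right) \left(-5 - 3\right)\right) = 8 \cdot 1 \frac{1}{-4} \left(\left(-7 + 2\right) + 5 \left(-1 - 4\right) \left(-5 - 3\right)\right) = 8 \cdot 1 \left(- \frac{1}{4}\right) \left(-5 + 5 \left(\left(-5\right) \left(-8\right)\right)\right) = 8 \left(- \frac{1}{4}\right) \left(-5 + 5 \cdot 40\right) = - 2 \left(-5 + 200\right) = \left(-2\right) 195 = -390$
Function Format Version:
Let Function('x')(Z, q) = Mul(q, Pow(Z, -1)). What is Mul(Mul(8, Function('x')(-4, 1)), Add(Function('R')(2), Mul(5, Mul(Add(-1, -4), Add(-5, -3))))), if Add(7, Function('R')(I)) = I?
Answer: -390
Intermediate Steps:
Function('R')(I) = Add(-7, I)
Mul(Mul(8, Function('x')(-4, 1)), Add(Function('R')(2), Mul(5, Mul(Add(-1, -4), Add(-5, -3))))) = Mul(Mul(8, Mul(1, Pow(-4, -1))), Add(Add(-7, 2), Mul(5, Mul(Add(-1, -4), Add(-5, -3))))) = Mul(Mul(8, Mul(1, Rational(-1, 4))), Add(-5, Mul(5, Mul(-5, -8)))) = Mul(Mul(8, Rational(-1, 4)), Add(-5, Mul(5, 40))) = Mul(-2, Add(-5, 200)) = Mul(-2, 195) = -390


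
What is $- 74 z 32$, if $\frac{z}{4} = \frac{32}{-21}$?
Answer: $\frac{303104}{21} \approx 14434.0$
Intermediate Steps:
$z = - \frac{128}{21}$ ($z = 4 \frac{32}{-21} = 4 \cdot 32 \left(- \frac{1}{21}\right) = 4 \left(- \frac{32}{21}\right) = - \frac{128}{21} \approx -6.0952$)
$- 74 z 32 = \left(-74\right) \left(- \frac{128}{21}\right) 32 = \frac{9472}{21} \cdot 32 = \frac{303104}{21}$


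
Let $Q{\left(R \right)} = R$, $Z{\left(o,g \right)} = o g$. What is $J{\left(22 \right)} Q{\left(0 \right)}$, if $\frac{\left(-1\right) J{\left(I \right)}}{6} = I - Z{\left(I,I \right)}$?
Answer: $0$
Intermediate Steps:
$Z{\left(o,g \right)} = g o$
$J{\left(I \right)} = - 6 I + 6 I^{2}$ ($J{\left(I \right)} = - 6 \left(I - I I\right) = - 6 \left(I - I^{2}\right) = - 6 I + 6 I^{2}$)
$J{\left(22 \right)} Q{\left(0 \right)} = 6 \cdot 22 \left(-1 + 22\right) 0 = 6 \cdot 22 \cdot 21 \cdot 0 = 2772 \cdot 0 = 0$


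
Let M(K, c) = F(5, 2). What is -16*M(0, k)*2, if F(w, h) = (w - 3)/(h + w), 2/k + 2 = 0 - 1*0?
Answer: -64/7 ≈ -9.1429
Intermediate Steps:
k = -1 (k = 2/(-2 + (0 - 1*0)) = 2/(-2 + (0 + 0)) = 2/(-2 + 0) = 2/(-2) = 2*(-1/2) = -1)
F(w, h) = (-3 + w)/(h + w)
M(K, c) = 2/7 (M(K, c) = (-3 + 5)/(2 + 5) = 2/7)
-16*M(0, k)*2 = -16*2/7*2 = -32/7*2 = -64/7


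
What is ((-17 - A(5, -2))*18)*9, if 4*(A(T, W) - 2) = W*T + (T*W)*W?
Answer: -3483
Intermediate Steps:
A(T, W) = 2 + T*W/4 + T*W²/4 (A(T, W) = 2 + (W*T + (T*W)*W)/4 = 2 + (T*W + T*W²)/4 = 2 + (T*W/4 + T*W²/4) = 2 + T*W/4 + T*W²/4)
((-17 - A(5, -2))*18)*9 = ((-17 - (2 + (¼)*5*(-2) + (¼)*5*(-2)²))*18)*9 = ((-17 - (2 - 5/2 + (¼)*5*4))*18)*9 = ((-17 - (2 - 5/2 + 5))*18)*9 = ((-17 - 1*9/2)*18)*9 = ((-17 - 9/2)*18)*9 = -43/2*18*9 = -387*9 = -3483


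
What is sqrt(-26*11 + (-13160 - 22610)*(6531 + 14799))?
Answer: I*sqrt(762974386) ≈ 27622.0*I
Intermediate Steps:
sqrt(-26*11 + (-13160 - 22610)*(6531 + 14799)) = sqrt(-286 - 35770*21330) = sqrt(-286 - 762974100) = sqrt(-762974386) = I*sqrt(762974386)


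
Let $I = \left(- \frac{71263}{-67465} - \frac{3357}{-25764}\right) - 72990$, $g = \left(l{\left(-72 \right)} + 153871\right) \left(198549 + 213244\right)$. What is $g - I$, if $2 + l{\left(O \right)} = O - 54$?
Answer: $\frac{36681355186765980401}{579389420} \approx 6.331 \cdot 10^{10}$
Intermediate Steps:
$l{\left(O \right)} = -56 + O$ ($l{\left(O \right)} = -2 + \left(O - 54\right) = -2 + \left(-54 + O\right) = -56 + O$)
$g = 63310291199$ ($g = \left(\left(-56 - 72\right) + 153871\right) \left(198549 + 213244\right) = \left(-128 + 153871\right) 411793 = 153743 \cdot 411793 = 63310291199$)
$I = - \frac{42288946265821}{579389420}$ ($I = \left(\left(-71263\right) \left(- \frac{1}{67465}\right) - - \frac{1119}{8588}\right) - 72990 = \left(\frac{71263}{67465} + \frac{1119}{8588}\right) - 72990 = \frac{687499979}{579389420} - 72990 = - \frac{42288946265821}{579389420} \approx -72989.0$)
$g - I = 63310291199 - - \frac{42288946265821}{579389420} = 63310291199 + \frac{42288946265821}{579389420} = \frac{36681355186765980401}{579389420}$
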